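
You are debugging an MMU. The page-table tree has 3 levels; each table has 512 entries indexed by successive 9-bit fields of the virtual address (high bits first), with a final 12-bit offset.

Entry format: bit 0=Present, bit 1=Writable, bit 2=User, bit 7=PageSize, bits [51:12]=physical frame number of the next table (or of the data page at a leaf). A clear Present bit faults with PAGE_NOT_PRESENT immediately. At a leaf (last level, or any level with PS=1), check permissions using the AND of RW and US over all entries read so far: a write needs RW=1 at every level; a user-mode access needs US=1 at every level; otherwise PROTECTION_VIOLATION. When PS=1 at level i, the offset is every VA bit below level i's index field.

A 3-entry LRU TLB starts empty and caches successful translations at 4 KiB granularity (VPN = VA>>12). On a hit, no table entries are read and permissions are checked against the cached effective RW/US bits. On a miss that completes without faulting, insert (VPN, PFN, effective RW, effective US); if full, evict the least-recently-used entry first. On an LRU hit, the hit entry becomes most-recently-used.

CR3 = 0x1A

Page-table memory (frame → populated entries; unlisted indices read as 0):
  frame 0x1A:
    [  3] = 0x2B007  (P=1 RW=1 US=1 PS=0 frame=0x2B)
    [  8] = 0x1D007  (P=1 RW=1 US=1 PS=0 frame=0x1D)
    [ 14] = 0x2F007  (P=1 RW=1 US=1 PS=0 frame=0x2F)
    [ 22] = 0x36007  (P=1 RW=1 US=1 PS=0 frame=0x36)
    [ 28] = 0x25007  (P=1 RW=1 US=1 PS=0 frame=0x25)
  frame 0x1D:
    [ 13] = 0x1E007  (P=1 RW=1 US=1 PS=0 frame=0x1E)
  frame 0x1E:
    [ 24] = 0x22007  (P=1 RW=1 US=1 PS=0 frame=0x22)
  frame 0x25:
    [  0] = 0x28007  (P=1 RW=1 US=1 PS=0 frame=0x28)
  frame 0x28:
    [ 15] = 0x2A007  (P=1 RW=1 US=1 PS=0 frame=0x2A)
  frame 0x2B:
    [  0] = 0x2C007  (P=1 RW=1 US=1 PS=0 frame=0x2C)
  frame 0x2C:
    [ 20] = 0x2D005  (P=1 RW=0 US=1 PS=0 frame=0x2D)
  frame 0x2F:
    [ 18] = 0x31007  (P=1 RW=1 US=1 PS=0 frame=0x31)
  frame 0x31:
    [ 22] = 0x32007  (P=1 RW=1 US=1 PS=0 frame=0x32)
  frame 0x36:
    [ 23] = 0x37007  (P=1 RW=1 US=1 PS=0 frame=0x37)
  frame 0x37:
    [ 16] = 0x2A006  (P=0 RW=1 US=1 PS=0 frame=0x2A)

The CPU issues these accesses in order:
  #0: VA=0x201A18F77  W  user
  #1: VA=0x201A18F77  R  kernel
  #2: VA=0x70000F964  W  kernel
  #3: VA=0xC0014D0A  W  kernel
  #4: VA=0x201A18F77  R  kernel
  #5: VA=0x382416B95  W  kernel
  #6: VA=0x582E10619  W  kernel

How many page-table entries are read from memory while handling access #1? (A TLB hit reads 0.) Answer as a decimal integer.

Trace:
#0 VA=0x201A18F77 (w,user):
  lvl0: tbl 0x1A, slot 8 ⇒ 0x1D007 (P1/RW1/US1/PS0)
  lvl1: tbl 0x1D, slot 13 ⇒ 0x1E007 (P1/RW1/US1/PS0)
  lvl2: tbl 0x1E, slot 24 ⇒ 0x22007 (P1/RW1/US1/PS0)
  ✓ 0x22F77  — 3 lookups
#1 VA=0x201A18F77 (r,kernel):
  TLB hit vpn=0x201A18 → PA=0x22F77
#2 VA=0x70000F964 (w,kernel):
  lvl0: tbl 0x1A, slot 28 ⇒ 0x25007 (P1/RW1/US1/PS0)
  lvl1: tbl 0x25, slot 0 ⇒ 0x28007 (P1/RW1/US1/PS0)
  lvl2: tbl 0x28, slot 15 ⇒ 0x2A007 (P1/RW1/US1/PS0)
  ✓ 0x2A964  — 3 lookups
#3 VA=0xC0014D0A (w,kernel):
  lvl0: tbl 0x1A, slot 3 ⇒ 0x2B007 (P1/RW1/US1/PS0)
  lvl1: tbl 0x2B, slot 0 ⇒ 0x2C007 (P1/RW1/US1/PS0)
  lvl2: tbl 0x2C, slot 20 ⇒ 0x2D005 (P1/RW0/US1/PS0)
  ⇒ fault: PROTECTION_VIOLATION  — 3 lookups
#4 VA=0x201A18F77 (r,kernel):
  TLB hit vpn=0x201A18 → PA=0x22F77
#5 VA=0x382416B95 (w,kernel):
  lvl0: tbl 0x1A, slot 14 ⇒ 0x2F007 (P1/RW1/US1/PS0)
  lvl1: tbl 0x2F, slot 18 ⇒ 0x31007 (P1/RW1/US1/PS0)
  lvl2: tbl 0x31, slot 22 ⇒ 0x32007 (P1/RW1/US1/PS0)
  ✓ 0x32B95  — 3 lookups
#6 VA=0x582E10619 (w,kernel):
  lvl0: tbl 0x1A, slot 22 ⇒ 0x36007 (P1/RW1/US1/PS0)
  lvl1: tbl 0x36, slot 23 ⇒ 0x37007 (P1/RW1/US1/PS0)
  lvl2: tbl 0x37, slot 16 ⇒ 0x2A006 (P0/RW1/US1/PS0)
  ⇒ fault: PAGE_NOT_PRESENT  — 3 lookups

Entries read for #1: 0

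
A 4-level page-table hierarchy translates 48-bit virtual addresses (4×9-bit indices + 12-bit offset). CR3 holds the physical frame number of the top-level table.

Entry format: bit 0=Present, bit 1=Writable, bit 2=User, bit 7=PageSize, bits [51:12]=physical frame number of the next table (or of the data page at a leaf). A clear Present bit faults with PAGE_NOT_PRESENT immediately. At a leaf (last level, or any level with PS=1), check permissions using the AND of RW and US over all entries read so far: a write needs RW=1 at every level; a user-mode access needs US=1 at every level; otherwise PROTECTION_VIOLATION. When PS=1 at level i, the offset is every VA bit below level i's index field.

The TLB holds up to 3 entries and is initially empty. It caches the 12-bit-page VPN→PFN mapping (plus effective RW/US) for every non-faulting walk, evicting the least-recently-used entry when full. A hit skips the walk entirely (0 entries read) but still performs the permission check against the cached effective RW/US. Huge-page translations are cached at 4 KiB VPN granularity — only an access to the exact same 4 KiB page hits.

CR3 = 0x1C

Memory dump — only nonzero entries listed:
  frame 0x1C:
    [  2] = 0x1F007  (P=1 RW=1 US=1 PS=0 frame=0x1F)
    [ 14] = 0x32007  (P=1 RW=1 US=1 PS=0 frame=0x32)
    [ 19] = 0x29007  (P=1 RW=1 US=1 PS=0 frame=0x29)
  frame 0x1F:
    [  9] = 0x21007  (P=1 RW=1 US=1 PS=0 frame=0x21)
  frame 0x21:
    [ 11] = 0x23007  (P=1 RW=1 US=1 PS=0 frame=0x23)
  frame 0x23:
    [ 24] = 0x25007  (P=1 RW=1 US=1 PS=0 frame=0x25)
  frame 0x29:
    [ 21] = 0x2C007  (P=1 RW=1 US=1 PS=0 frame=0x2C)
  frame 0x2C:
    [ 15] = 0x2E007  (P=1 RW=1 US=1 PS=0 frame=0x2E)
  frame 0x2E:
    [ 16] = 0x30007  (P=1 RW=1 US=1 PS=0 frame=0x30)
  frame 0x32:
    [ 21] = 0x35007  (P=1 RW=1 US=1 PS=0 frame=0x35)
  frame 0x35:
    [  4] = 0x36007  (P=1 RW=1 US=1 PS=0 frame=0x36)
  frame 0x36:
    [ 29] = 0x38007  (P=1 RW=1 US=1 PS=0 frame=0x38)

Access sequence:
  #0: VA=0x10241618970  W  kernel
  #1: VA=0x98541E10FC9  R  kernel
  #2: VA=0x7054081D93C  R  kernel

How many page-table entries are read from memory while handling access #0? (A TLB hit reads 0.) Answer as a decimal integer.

Per-access translation:
#0 VA=0x10241618970 (w,kernel):
  L0: frame=0x1C idx=2 entry=0x1F007 [P=1 RW=1 US=1 PS=0]
  L1: frame=0x1F idx=9 entry=0x21007 [P=1 RW=1 US=1 PS=0]
  L2: frame=0x21 idx=11 entry=0x23007 [P=1 RW=1 US=1 PS=0]
  L3: frame=0x23 idx=24 entry=0x25007 [P=1 RW=1 US=1 PS=0]
  → PA=0x25970  (4 entries read)
#1 VA=0x98541E10FC9 (r,kernel):
  L0: frame=0x1C idx=19 entry=0x29007 [P=1 RW=1 US=1 PS=0]
  L1: frame=0x29 idx=21 entry=0x2C007 [P=1 RW=1 US=1 PS=0]
  L2: frame=0x2C idx=15 entry=0x2E007 [P=1 RW=1 US=1 PS=0]
  L3: frame=0x2E idx=16 entry=0x30007 [P=1 RW=1 US=1 PS=0]
  → PA=0x30FC9  (4 entries read)
#2 VA=0x7054081D93C (r,kernel):
  L0: frame=0x1C idx=14 entry=0x32007 [P=1 RW=1 US=1 PS=0]
  L1: frame=0x32 idx=21 entry=0x35007 [P=1 RW=1 US=1 PS=0]
  L2: frame=0x35 idx=4 entry=0x36007 [P=1 RW=1 US=1 PS=0]
  L3: frame=0x36 idx=29 entry=0x38007 [P=1 RW=1 US=1 PS=0]
  → PA=0x3893C  (4 entries read)

Entries read for #0: 4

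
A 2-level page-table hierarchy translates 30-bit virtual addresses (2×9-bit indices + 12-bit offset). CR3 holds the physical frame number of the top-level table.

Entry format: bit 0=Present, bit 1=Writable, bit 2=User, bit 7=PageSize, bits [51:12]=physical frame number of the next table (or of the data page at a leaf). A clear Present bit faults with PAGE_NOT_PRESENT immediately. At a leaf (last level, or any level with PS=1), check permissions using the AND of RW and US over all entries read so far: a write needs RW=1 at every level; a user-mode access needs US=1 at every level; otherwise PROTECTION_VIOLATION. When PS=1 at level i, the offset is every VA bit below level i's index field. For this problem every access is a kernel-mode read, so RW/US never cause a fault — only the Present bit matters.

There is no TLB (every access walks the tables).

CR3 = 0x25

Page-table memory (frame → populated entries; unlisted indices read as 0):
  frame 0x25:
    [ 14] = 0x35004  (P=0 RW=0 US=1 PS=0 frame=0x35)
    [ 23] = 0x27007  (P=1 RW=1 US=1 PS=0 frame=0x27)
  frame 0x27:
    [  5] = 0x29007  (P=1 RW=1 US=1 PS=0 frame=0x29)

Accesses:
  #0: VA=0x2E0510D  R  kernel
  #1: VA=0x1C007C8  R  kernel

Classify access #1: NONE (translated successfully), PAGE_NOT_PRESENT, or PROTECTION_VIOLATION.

Per-access translation:
#0 VA=0x2E0510D (r,kernel):
  lvl0: tbl 0x25, slot 23 ⇒ 0x27007 (P1/RW1/US1/PS0)
  lvl1: tbl 0x27, slot 5 ⇒ 0x29007 (P1/RW1/US1/PS0)
  ⇒ phys 0x2910D  [2 reads]
#1 VA=0x1C007C8 (r,kernel):
  lvl0: tbl 0x25, slot 14 ⇒ 0x35004 (P0/RW0/US1/PS0)
  ✗ PAGE_NOT_PRESENT  [1 reads]

Access #1 fault: PAGE_NOT_PRESENT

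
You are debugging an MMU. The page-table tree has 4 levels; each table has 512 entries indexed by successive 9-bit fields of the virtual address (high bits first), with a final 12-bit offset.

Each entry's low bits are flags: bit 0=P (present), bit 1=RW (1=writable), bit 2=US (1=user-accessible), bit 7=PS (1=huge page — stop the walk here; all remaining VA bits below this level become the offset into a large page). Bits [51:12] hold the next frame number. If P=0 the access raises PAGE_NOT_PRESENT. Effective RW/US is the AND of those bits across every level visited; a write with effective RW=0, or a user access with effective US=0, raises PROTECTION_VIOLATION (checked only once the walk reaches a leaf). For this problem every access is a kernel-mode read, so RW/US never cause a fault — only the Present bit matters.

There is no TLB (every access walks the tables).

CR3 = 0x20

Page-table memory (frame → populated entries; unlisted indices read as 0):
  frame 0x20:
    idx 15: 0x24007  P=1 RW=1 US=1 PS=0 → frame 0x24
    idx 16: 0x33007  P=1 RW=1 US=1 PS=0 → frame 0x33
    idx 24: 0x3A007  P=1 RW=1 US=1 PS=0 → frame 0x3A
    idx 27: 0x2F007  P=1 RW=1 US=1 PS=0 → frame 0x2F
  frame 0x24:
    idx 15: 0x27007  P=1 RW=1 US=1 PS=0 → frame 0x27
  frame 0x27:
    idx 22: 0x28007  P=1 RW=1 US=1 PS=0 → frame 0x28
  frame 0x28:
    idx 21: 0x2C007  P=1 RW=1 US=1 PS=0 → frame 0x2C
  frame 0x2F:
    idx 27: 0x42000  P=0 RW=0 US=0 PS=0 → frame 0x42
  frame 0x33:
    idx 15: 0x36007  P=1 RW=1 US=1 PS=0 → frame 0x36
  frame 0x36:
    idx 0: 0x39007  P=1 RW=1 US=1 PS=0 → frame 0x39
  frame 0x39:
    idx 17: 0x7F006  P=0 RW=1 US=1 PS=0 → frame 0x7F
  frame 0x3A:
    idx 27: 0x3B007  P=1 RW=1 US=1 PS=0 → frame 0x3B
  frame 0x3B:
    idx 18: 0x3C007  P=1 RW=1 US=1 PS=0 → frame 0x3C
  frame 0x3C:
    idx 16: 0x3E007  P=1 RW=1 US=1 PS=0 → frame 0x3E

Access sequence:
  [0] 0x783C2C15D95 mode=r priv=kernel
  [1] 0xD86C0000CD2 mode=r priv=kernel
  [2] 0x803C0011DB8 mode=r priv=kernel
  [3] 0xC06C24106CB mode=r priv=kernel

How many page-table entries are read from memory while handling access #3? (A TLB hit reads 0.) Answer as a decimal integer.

Walk each access:
#0 VA=0x783C2C15D95 (r,kernel):
  lvl0: tbl 0x20, slot 15 ⇒ 0x24007 (P1/RW1/US1/PS0)
  lvl1: tbl 0x24, slot 15 ⇒ 0x27007 (P1/RW1/US1/PS0)
  lvl2: tbl 0x27, slot 22 ⇒ 0x28007 (P1/RW1/US1/PS0)
  lvl3: tbl 0x28, slot 21 ⇒ 0x2C007 (P1/RW1/US1/PS0)
  ⇒ phys 0x2CD95  [4 reads]
#1 VA=0xD86C0000CD2 (r,kernel):
  lvl0: tbl 0x20, slot 27 ⇒ 0x2F007 (P1/RW1/US1/PS0)
  lvl1: tbl 0x2F, slot 27 ⇒ 0x42000 (P0/RW0/US0/PS0)
  → PAGE_NOT_PRESENT  (2 entries read)
#2 VA=0x803C0011DB8 (r,kernel):
  lvl0: tbl 0x20, slot 16 ⇒ 0x33007 (P1/RW1/US1/PS0)
  lvl1: tbl 0x33, slot 15 ⇒ 0x36007 (P1/RW1/US1/PS0)
  lvl2: tbl 0x36, slot 0 ⇒ 0x39007 (P1/RW1/US1/PS0)
  lvl3: tbl 0x39, slot 17 ⇒ 0x7F006 (P0/RW1/US1/PS0)
  → PAGE_NOT_PRESENT  (4 entries read)
#3 VA=0xC06C24106CB (r,kernel):
  lvl0: tbl 0x20, slot 24 ⇒ 0x3A007 (P1/RW1/US1/PS0)
  lvl1: tbl 0x3A, slot 27 ⇒ 0x3B007 (P1/RW1/US1/PS0)
  lvl2: tbl 0x3B, slot 18 ⇒ 0x3C007 (P1/RW1/US1/PS0)
  lvl3: tbl 0x3C, slot 16 ⇒ 0x3E007 (P1/RW1/US1/PS0)
  ⇒ phys 0x3E6CB  [4 reads]

Entries read for #3: 4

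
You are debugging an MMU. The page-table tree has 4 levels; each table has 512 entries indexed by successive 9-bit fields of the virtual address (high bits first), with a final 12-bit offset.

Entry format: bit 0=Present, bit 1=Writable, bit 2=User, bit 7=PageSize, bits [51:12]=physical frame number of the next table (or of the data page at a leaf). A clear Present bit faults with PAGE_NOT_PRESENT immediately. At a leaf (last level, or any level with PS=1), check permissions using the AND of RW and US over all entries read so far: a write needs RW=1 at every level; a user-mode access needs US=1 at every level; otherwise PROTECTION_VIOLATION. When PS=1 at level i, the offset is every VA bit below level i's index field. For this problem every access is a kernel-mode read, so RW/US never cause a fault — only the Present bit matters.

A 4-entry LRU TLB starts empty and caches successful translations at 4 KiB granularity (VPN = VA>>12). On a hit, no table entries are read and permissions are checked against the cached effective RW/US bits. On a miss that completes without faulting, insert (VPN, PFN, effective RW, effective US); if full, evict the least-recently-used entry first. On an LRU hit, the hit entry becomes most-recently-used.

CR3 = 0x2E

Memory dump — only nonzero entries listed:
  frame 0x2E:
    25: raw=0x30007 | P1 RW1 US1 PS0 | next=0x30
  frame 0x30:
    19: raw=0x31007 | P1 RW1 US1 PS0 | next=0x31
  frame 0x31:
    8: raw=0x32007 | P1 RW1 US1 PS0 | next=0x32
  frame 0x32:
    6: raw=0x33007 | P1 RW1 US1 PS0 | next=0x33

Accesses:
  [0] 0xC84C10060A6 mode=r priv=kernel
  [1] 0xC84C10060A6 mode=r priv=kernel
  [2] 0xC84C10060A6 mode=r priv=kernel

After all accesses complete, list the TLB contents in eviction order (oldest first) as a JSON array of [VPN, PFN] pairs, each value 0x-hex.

Per-access translation:
#0 VA=0xC84C10060A6 (r,kernel):
  lvl0: tbl 0x2E, slot 25 ⇒ 0x30007 (P1/RW1/US1/PS0)
  lvl1: tbl 0x30, slot 19 ⇒ 0x31007 (P1/RW1/US1/PS0)
  lvl2: tbl 0x31, slot 8 ⇒ 0x32007 (P1/RW1/US1/PS0)
  lvl3: tbl 0x32, slot 6 ⇒ 0x33007 (P1/RW1/US1/PS0)
  ⇒ phys 0x330A6  [4 reads]
#1 VA=0xC84C10060A6 (r,kernel):
  TLB hit vpn=0xC84C1006 → PA=0x330A6
#2 VA=0xC84C10060A6 (r,kernel):
  TLB hit vpn=0xC84C1006 → PA=0x330A6

TLB: [["0xC84C1006", "0x33"]]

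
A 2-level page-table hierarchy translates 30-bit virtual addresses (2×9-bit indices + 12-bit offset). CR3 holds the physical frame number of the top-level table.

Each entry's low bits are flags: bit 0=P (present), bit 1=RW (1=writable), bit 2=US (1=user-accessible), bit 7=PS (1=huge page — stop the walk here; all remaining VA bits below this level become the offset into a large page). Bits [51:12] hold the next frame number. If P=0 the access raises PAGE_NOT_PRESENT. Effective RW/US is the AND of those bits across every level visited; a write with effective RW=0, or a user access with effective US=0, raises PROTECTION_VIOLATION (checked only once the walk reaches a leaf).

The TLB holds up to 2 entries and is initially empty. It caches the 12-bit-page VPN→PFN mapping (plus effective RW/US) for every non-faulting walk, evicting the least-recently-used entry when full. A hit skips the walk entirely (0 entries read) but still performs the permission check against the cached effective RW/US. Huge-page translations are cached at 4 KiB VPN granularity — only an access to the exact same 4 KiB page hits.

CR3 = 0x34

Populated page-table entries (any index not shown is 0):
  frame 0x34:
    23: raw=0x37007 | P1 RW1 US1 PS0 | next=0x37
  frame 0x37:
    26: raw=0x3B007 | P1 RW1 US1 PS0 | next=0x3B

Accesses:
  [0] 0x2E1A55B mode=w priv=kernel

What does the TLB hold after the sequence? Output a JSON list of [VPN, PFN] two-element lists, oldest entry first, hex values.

Walk each access:
#0 VA=0x2E1A55B (w,kernel):
  lvl0: tbl 0x34, slot 23 ⇒ 0x37007 (P1/RW1/US1/PS0)
  lvl1: tbl 0x37, slot 26 ⇒ 0x3B007 (P1/RW1/US1/PS0)
  ✓ 0x3B55B  — 2 lookups

TLB: [["0x2E1A", "0x3B"]]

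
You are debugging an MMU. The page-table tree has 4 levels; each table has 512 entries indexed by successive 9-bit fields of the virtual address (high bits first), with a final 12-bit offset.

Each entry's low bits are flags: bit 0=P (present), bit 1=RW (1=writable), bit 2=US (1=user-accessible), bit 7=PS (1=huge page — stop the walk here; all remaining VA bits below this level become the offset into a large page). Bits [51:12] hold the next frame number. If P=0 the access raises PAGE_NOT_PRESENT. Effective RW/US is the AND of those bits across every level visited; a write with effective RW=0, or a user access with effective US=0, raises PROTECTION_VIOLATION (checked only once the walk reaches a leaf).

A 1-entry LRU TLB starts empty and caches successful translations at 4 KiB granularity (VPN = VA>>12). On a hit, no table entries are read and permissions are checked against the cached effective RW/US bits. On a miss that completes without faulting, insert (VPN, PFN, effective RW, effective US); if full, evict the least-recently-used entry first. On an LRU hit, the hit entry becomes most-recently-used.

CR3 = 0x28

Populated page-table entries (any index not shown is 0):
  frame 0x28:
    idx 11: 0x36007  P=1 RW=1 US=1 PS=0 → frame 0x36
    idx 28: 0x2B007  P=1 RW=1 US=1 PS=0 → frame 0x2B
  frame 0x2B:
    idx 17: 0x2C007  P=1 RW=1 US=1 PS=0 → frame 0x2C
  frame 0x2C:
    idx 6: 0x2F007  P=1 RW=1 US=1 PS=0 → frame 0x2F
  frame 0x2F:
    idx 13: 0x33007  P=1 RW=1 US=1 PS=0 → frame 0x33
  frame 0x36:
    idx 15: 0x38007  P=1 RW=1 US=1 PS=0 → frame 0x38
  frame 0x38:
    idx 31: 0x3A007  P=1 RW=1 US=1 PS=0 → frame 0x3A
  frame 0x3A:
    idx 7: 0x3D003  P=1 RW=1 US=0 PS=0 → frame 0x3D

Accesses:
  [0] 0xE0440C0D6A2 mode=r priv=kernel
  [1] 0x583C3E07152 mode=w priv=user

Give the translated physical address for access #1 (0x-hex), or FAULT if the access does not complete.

Per-access translation:
#0 VA=0xE0440C0D6A2 (r,kernel):
  L0 @0x28[28] → 0x2B007  P=1,RW=1,US=1,PS=0
  L1 @0x2B[17] → 0x2C007  P=1,RW=1,US=1,PS=0
  L2 @0x2C[6] → 0x2F007  P=1,RW=1,US=1,PS=0
  L3 @0x2F[13] → 0x33007  P=1,RW=1,US=1,PS=0
  ⇒ phys 0x336A2  [4 reads]
#1 VA=0x583C3E07152 (w,user):
  L0 @0x28[11] → 0x36007  P=1,RW=1,US=1,PS=0
  L1 @0x36[15] → 0x38007  P=1,RW=1,US=1,PS=0
  L2 @0x38[31] → 0x3A007  P=1,RW=1,US=1,PS=0
  L3 @0x3A[7] → 0x3D003  P=1,RW=1,US=0,PS=0
  ⇒ fault: PROTECTION_VIOLATION  — 4 lookups

Access #1 PA: FAULT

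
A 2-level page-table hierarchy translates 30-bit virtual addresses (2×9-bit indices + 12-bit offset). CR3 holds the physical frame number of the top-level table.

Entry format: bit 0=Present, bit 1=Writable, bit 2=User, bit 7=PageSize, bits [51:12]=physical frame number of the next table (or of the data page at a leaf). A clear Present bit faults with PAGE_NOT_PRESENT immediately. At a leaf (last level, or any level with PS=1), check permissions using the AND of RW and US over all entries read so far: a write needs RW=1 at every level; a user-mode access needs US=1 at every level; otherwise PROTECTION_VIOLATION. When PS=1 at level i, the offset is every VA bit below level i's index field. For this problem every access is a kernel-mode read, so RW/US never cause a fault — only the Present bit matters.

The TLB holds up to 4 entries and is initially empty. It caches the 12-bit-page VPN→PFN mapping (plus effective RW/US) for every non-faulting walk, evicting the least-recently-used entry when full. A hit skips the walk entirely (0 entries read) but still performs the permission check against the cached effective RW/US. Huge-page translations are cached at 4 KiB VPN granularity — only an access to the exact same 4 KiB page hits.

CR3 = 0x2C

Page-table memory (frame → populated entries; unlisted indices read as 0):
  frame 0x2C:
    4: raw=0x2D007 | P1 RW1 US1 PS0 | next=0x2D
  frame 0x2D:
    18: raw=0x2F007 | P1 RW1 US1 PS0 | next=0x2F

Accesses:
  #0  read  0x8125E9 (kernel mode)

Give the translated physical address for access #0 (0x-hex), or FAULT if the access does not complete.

Per-access translation:
#0 VA=0x8125E9 (r,kernel):
  [0] read 0x2C idx=4: raw=0x2D007 flags P=1 W=1 U=1 S=0
  [1] read 0x2D idx=18: raw=0x2F007 flags P=1 W=1 U=1 S=0
  → PA=0x2F5E9  (2 entries read)

Access #0 PA: 0x2F5E9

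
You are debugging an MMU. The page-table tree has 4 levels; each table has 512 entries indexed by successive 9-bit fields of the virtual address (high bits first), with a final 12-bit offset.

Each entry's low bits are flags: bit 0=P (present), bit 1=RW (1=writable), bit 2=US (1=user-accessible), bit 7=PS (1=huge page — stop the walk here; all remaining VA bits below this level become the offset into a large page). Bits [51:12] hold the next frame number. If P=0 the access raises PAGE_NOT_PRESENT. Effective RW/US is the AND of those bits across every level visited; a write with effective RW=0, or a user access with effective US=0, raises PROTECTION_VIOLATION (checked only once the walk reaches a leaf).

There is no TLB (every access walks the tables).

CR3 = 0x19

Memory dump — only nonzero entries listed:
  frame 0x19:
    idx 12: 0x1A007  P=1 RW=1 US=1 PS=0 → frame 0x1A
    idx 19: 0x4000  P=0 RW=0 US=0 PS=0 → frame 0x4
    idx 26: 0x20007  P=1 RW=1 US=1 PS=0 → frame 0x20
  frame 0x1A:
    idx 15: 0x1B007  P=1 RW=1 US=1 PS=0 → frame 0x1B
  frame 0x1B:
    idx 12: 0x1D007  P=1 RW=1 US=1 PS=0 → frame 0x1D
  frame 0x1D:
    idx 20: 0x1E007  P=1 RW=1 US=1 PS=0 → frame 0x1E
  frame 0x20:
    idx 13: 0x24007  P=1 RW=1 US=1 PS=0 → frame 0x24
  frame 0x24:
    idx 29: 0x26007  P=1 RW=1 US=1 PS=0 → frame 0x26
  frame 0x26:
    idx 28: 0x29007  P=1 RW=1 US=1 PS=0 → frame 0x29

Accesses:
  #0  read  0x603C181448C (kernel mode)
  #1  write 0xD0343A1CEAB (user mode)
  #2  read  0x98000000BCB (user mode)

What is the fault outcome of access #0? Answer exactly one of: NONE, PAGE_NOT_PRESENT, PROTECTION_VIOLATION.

Per-access translation:
#0 VA=0x603C181448C (r,kernel):
  L0 @0x19[12] → 0x1A007  P=1,RW=1,US=1,PS=0
  L1 @0x1A[15] → 0x1B007  P=1,RW=1,US=1,PS=0
  L2 @0x1B[12] → 0x1D007  P=1,RW=1,US=1,PS=0
  L3 @0x1D[20] → 0x1E007  P=1,RW=1,US=1,PS=0
  ⇒ phys 0x1E48C  [4 reads]
#1 VA=0xD0343A1CEAB (w,user):
  L0 @0x19[26] → 0x20007  P=1,RW=1,US=1,PS=0
  L1 @0x20[13] → 0x24007  P=1,RW=1,US=1,PS=0
  L2 @0x24[29] → 0x26007  P=1,RW=1,US=1,PS=0
  L3 @0x26[28] → 0x29007  P=1,RW=1,US=1,PS=0
  ⇒ phys 0x29EAB  [4 reads]
#2 VA=0x98000000BCB (r,user):
  L0 @0x19[19] → 0x4000  P=0,RW=0,US=0,PS=0
  ✗ PAGE_NOT_PRESENT  [1 reads]

Access #0 fault: NONE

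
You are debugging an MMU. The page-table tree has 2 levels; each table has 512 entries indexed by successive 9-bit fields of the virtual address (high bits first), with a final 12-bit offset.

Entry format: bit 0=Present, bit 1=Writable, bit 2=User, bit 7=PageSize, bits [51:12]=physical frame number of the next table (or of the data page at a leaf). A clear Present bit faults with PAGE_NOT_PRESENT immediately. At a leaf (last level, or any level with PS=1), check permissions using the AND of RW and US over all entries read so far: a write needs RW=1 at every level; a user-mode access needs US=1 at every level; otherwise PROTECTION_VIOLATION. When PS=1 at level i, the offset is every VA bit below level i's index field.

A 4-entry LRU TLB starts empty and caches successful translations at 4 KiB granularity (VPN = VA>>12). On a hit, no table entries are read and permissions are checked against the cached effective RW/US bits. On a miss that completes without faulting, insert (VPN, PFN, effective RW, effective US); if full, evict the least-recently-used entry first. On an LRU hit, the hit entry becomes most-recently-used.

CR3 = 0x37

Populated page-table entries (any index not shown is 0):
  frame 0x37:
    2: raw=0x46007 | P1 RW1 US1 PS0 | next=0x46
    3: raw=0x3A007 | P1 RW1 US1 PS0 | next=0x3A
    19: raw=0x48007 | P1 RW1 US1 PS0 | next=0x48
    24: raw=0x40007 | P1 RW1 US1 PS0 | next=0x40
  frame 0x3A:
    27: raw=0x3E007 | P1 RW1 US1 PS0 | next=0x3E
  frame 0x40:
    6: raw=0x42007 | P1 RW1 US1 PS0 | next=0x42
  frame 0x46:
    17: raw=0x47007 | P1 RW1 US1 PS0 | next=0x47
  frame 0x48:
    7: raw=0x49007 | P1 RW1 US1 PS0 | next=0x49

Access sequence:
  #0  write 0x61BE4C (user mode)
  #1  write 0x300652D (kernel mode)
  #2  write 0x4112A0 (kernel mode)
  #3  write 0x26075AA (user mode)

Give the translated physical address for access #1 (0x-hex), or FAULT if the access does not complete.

Trace:
#0 VA=0x61BE4C (w,user):
  lvl0: tbl 0x37, slot 3 ⇒ 0x3A007 (P1/RW1/US1/PS0)
  lvl1: tbl 0x3A, slot 27 ⇒ 0x3E007 (P1/RW1/US1/PS0)
  ✓ 0x3EE4C  — 2 lookups
#1 VA=0x300652D (w,kernel):
  lvl0: tbl 0x37, slot 24 ⇒ 0x40007 (P1/RW1/US1/PS0)
  lvl1: tbl 0x40, slot 6 ⇒ 0x42007 (P1/RW1/US1/PS0)
  ✓ 0x4252D  — 2 lookups
#2 VA=0x4112A0 (w,kernel):
  lvl0: tbl 0x37, slot 2 ⇒ 0x46007 (P1/RW1/US1/PS0)
  lvl1: tbl 0x46, slot 17 ⇒ 0x47007 (P1/RW1/US1/PS0)
  ✓ 0x472A0  — 2 lookups
#3 VA=0x26075AA (w,user):
  lvl0: tbl 0x37, slot 19 ⇒ 0x48007 (P1/RW1/US1/PS0)
  lvl1: tbl 0x48, slot 7 ⇒ 0x49007 (P1/RW1/US1/PS0)
  ✓ 0x495AA  — 2 lookups

Access #1 PA: 0x4252D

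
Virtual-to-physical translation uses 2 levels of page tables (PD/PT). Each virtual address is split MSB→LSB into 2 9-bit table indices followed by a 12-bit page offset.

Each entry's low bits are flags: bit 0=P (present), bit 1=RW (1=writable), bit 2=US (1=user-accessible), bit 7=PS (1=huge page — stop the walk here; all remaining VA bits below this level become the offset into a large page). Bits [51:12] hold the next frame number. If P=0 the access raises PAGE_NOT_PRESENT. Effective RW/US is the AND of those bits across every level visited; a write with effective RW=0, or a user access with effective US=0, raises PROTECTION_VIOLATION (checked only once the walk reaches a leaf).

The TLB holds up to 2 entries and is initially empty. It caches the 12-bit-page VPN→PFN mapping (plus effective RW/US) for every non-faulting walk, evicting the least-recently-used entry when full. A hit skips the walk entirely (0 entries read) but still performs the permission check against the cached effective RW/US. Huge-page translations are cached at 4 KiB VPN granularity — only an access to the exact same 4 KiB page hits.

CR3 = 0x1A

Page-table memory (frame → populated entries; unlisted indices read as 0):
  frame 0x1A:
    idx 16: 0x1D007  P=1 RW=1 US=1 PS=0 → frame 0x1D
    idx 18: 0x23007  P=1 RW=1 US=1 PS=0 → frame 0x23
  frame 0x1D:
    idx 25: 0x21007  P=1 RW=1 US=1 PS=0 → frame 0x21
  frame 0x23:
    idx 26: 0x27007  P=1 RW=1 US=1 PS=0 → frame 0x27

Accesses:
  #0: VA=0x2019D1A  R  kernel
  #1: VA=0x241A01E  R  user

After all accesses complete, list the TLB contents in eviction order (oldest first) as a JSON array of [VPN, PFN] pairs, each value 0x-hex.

Per-access translation:
#0 VA=0x2019D1A (r,kernel):
  [0] read 0x1A idx=16: raw=0x1D007 flags P=1 W=1 U=1 S=0
  [1] read 0x1D idx=25: raw=0x21007 flags P=1 W=1 U=1 S=0
  ✓ 0x21D1A  — 2 lookups
#1 VA=0x241A01E (r,user):
  [0] read 0x1A idx=18: raw=0x23007 flags P=1 W=1 U=1 S=0
  [1] read 0x23 idx=26: raw=0x27007 flags P=1 W=1 U=1 S=0
  ✓ 0x2701E  — 2 lookups

TLB: [["0x2019", "0x21"], ["0x241A", "0x27"]]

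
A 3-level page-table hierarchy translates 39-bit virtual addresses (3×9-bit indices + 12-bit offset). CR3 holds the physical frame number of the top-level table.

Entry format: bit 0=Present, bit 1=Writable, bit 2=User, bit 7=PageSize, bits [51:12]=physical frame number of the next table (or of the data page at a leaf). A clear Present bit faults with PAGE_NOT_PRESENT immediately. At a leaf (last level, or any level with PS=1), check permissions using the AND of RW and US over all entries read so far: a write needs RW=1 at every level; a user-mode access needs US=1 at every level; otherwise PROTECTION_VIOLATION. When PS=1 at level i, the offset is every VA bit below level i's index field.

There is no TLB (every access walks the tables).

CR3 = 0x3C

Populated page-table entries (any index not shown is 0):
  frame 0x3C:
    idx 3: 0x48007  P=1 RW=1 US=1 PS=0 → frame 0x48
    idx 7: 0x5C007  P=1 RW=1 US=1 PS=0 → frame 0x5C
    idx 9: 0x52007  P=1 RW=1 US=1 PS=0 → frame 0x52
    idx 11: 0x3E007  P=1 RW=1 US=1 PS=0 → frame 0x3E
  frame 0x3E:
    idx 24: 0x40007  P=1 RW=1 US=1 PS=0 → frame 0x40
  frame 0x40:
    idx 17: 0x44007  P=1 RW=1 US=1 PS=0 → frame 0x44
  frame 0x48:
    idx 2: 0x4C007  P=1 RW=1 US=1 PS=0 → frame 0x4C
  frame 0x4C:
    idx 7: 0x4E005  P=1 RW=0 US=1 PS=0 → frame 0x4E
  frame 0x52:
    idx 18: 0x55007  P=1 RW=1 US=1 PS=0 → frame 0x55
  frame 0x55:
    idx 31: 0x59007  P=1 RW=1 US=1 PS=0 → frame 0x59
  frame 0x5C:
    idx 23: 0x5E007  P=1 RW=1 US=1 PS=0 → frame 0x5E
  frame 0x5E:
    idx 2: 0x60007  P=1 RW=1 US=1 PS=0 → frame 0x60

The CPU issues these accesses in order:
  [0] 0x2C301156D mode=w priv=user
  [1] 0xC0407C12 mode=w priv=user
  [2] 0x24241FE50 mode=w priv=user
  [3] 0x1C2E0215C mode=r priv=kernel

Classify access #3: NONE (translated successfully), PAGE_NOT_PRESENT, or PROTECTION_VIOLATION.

Trace:
#0 VA=0x2C301156D (w,user):
  [0] read 0x3C idx=11: raw=0x3E007 flags P=1 W=1 U=1 S=0
  [1] read 0x3E idx=24: raw=0x40007 flags P=1 W=1 U=1 S=0
  [2] read 0x40 idx=17: raw=0x44007 flags P=1 W=1 U=1 S=0
  → PA=0x4456D  (3 entries read)
#1 VA=0xC0407C12 (w,user):
  [0] read 0x3C idx=3: raw=0x48007 flags P=1 W=1 U=1 S=0
  [1] read 0x48 idx=2: raw=0x4C007 flags P=1 W=1 U=1 S=0
  [2] read 0x4C idx=7: raw=0x4E005 flags P=1 W=0 U=1 S=0
  ✗ PROTECTION_VIOLATION  [3 reads]
#2 VA=0x24241FE50 (w,user):
  [0] read 0x3C idx=9: raw=0x52007 flags P=1 W=1 U=1 S=0
  [1] read 0x52 idx=18: raw=0x55007 flags P=1 W=1 U=1 S=0
  [2] read 0x55 idx=31: raw=0x59007 flags P=1 W=1 U=1 S=0
  → PA=0x59E50  (3 entries read)
#3 VA=0x1C2E0215C (r,kernel):
  [0] read 0x3C idx=7: raw=0x5C007 flags P=1 W=1 U=1 S=0
  [1] read 0x5C idx=23: raw=0x5E007 flags P=1 W=1 U=1 S=0
  [2] read 0x5E idx=2: raw=0x60007 flags P=1 W=1 U=1 S=0
  → PA=0x6015C  (3 entries read)

Access #3 fault: NONE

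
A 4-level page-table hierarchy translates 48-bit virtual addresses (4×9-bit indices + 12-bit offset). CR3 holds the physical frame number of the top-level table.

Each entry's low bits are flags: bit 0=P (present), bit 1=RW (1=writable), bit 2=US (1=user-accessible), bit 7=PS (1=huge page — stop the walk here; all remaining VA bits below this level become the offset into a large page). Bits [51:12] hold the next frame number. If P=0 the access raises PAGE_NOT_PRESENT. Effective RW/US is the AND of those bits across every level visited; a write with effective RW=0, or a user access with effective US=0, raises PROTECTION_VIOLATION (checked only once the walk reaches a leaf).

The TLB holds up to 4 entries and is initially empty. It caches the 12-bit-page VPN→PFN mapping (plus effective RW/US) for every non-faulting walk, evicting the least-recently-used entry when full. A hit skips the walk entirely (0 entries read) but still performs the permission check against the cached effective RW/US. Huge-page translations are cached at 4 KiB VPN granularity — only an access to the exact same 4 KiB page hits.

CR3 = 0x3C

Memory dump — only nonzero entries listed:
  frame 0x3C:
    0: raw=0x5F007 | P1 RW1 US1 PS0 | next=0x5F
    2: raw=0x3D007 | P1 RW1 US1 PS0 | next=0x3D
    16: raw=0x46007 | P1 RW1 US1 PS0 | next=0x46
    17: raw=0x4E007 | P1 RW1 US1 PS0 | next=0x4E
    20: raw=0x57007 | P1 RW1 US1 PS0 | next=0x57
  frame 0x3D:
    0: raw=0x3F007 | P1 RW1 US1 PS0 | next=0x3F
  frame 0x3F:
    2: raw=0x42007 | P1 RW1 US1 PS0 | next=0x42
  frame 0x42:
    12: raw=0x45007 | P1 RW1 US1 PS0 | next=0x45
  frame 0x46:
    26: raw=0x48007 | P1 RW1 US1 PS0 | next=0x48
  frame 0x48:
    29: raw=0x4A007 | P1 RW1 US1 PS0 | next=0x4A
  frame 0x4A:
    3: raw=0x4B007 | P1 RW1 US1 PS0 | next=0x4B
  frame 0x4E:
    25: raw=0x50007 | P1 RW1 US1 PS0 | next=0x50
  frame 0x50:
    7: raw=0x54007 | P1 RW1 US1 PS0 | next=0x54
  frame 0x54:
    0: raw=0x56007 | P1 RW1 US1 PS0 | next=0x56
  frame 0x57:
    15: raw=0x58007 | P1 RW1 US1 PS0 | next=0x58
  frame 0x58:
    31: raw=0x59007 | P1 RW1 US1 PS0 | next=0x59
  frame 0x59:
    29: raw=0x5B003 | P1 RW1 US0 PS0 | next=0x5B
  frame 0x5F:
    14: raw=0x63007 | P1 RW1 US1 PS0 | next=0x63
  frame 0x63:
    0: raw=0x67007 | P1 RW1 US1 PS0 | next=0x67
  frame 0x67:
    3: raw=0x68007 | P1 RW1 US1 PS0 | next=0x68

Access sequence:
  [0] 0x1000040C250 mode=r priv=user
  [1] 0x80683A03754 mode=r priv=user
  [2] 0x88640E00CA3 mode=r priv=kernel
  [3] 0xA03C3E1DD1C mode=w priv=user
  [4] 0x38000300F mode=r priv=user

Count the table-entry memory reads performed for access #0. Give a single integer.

Per-access translation:
#0 VA=0x1000040C250 (r,user):
  [0] read 0x3C idx=2: raw=0x3D007 flags P=1 W=1 U=1 S=0
  [1] read 0x3D idx=0: raw=0x3F007 flags P=1 W=1 U=1 S=0
  [2] read 0x3F idx=2: raw=0x42007 flags P=1 W=1 U=1 S=0
  [3] read 0x42 idx=12: raw=0x45007 flags P=1 W=1 U=1 S=0
  → PA=0x45250  (4 entries read)
#1 VA=0x80683A03754 (r,user):
  [0] read 0x3C idx=16: raw=0x46007 flags P=1 W=1 U=1 S=0
  [1] read 0x46 idx=26: raw=0x48007 flags P=1 W=1 U=1 S=0
  [2] read 0x48 idx=29: raw=0x4A007 flags P=1 W=1 U=1 S=0
  [3] read 0x4A idx=3: raw=0x4B007 flags P=1 W=1 U=1 S=0
  → PA=0x4B754  (4 entries read)
#2 VA=0x88640E00CA3 (r,kernel):
  [0] read 0x3C idx=17: raw=0x4E007 flags P=1 W=1 U=1 S=0
  [1] read 0x4E idx=25: raw=0x50007 flags P=1 W=1 U=1 S=0
  [2] read 0x50 idx=7: raw=0x54007 flags P=1 W=1 U=1 S=0
  [3] read 0x54 idx=0: raw=0x56007 flags P=1 W=1 U=1 S=0
  → PA=0x56CA3  (4 entries read)
#3 VA=0xA03C3E1DD1C (w,user):
  [0] read 0x3C idx=20: raw=0x57007 flags P=1 W=1 U=1 S=0
  [1] read 0x57 idx=15: raw=0x58007 flags P=1 W=1 U=1 S=0
  [2] read 0x58 idx=31: raw=0x59007 flags P=1 W=1 U=1 S=0
  [3] read 0x59 idx=29: raw=0x5B003 flags P=1 W=1 U=0 S=0
  → PROTECTION_VIOLATION  (4 entries read)
#4 VA=0x38000300F (r,user):
  [0] read 0x3C idx=0: raw=0x5F007 flags P=1 W=1 U=1 S=0
  [1] read 0x5F idx=14: raw=0x63007 flags P=1 W=1 U=1 S=0
  [2] read 0x63 idx=0: raw=0x67007 flags P=1 W=1 U=1 S=0
  [3] read 0x67 idx=3: raw=0x68007 flags P=1 W=1 U=1 S=0
  → PA=0x6800F  (4 entries read)

Entries read for #0: 4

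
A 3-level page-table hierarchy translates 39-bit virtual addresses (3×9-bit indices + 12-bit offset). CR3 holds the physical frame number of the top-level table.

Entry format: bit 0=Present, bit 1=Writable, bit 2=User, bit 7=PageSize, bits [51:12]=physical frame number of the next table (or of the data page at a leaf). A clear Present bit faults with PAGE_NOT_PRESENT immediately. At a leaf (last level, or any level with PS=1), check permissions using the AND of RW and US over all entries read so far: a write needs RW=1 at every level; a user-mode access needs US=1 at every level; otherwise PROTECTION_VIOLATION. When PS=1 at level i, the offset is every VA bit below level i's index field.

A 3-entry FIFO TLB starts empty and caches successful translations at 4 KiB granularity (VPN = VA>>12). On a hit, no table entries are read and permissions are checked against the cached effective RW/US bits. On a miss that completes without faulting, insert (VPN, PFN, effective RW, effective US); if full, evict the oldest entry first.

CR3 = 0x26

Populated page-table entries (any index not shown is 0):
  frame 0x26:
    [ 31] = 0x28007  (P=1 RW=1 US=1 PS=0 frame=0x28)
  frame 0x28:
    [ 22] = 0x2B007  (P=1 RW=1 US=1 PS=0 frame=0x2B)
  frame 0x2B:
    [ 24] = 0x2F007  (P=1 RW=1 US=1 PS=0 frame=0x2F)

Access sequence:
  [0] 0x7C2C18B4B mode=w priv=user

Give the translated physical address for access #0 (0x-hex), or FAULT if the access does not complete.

Per-access translation:
#0 VA=0x7C2C18B4B (w,user):
  L0: frame=0x26 idx=31 entry=0x28007 [P=1 RW=1 US=1 PS=0]
  L1: frame=0x28 idx=22 entry=0x2B007 [P=1 RW=1 US=1 PS=0]
  L2: frame=0x2B idx=24 entry=0x2F007 [P=1 RW=1 US=1 PS=0]
  → PA=0x2FB4B  (3 entries read)

Access #0 PA: 0x2FB4B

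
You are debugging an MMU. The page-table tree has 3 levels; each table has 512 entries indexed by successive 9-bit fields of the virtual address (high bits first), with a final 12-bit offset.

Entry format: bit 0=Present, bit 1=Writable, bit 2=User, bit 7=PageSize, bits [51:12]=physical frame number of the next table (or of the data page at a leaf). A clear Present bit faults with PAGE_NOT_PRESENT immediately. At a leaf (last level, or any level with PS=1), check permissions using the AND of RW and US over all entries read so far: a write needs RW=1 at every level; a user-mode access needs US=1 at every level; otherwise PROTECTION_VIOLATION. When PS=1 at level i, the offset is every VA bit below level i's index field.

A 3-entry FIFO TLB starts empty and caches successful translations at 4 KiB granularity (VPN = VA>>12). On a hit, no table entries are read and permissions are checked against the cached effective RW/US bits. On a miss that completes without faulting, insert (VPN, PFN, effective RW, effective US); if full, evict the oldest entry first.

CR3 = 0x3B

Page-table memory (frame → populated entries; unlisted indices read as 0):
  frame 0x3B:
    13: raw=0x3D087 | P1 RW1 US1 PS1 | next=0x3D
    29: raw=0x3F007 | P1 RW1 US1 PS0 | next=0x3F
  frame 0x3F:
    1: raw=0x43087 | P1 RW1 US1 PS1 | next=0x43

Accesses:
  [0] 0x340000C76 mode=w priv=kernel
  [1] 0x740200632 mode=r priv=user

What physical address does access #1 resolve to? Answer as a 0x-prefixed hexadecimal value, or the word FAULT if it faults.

Walk each access:
#0 VA=0x340000C76 (w,kernel):
  L0: frame=0x3B idx=13 entry=0x3D087 [P=1 RW=1 US=1 PS=1]
  ⇒ phys 0x3DC76 (huge @L0)  [1 reads]
#1 VA=0x740200632 (r,user):
  L0: frame=0x3B idx=29 entry=0x3F007 [P=1 RW=1 US=1 PS=0]
  L1: frame=0x3F idx=1 entry=0x43087 [P=1 RW=1 US=1 PS=1]
  ⇒ phys 0x43632 (huge @L1)  [2 reads]

Access #1 PA: 0x43632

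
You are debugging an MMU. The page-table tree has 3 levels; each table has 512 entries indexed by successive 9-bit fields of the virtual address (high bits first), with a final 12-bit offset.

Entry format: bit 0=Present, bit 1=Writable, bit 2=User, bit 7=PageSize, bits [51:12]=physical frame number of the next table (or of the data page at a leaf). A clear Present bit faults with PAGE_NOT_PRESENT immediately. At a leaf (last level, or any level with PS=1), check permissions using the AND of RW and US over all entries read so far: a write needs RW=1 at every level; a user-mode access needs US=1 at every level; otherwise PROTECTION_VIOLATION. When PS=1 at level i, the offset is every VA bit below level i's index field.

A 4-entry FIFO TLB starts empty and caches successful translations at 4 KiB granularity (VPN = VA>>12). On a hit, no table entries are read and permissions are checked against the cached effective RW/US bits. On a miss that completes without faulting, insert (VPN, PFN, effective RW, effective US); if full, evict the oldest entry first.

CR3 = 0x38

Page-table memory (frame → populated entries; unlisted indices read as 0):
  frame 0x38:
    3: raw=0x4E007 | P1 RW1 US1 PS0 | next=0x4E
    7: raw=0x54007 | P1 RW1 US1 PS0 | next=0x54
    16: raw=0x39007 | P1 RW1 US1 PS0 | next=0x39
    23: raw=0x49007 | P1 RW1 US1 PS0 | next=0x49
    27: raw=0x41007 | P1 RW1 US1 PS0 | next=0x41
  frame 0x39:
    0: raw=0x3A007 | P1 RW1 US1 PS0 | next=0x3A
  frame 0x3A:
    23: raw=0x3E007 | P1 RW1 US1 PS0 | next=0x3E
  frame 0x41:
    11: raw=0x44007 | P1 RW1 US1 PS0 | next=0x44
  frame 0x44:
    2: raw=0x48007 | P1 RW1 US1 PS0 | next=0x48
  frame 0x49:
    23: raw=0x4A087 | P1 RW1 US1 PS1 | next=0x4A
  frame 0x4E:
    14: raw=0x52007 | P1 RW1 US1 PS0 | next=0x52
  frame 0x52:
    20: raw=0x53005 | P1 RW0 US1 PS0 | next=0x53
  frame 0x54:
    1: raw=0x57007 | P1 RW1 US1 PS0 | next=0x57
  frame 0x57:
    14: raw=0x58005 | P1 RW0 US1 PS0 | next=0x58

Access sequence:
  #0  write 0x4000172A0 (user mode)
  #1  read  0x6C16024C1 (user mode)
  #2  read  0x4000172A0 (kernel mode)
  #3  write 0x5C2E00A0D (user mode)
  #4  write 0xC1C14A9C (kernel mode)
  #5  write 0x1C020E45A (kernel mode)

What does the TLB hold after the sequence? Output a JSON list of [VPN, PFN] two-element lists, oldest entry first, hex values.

Per-access translation:
#0 VA=0x4000172A0 (w,user):
  lvl0: tbl 0x38, slot 16 ⇒ 0x39007 (P1/RW1/US1/PS0)
  lvl1: tbl 0x39, slot 0 ⇒ 0x3A007 (P1/RW1/US1/PS0)
  lvl2: tbl 0x3A, slot 23 ⇒ 0x3E007 (P1/RW1/US1/PS0)
  ✓ 0x3E2A0  — 3 lookups
#1 VA=0x6C16024C1 (r,user):
  lvl0: tbl 0x38, slot 27 ⇒ 0x41007 (P1/RW1/US1/PS0)
  lvl1: tbl 0x41, slot 11 ⇒ 0x44007 (P1/RW1/US1/PS0)
  lvl2: tbl 0x44, slot 2 ⇒ 0x48007 (P1/RW1/US1/PS0)
  ✓ 0x484C1  — 3 lookups
#2 VA=0x4000172A0 (r,kernel):
  TLB hit vpn=0x400017 → PA=0x3E2A0
#3 VA=0x5C2E00A0D (w,user):
  lvl0: tbl 0x38, slot 23 ⇒ 0x49007 (P1/RW1/US1/PS0)
  lvl1: tbl 0x49, slot 23 ⇒ 0x4A087 (P1/RW1/US1/PS1)
  ✓ 0x4AA0D (huge @L1)  — 2 lookups
#4 VA=0xC1C14A9C (w,kernel):
  lvl0: tbl 0x38, slot 3 ⇒ 0x4E007 (P1/RW1/US1/PS0)
  lvl1: tbl 0x4E, slot 14 ⇒ 0x52007 (P1/RW1/US1/PS0)
  lvl2: tbl 0x52, slot 20 ⇒ 0x53005 (P1/RW0/US1/PS0)
  ⇒ fault: PROTECTION_VIOLATION  — 3 lookups
#5 VA=0x1C020E45A (w,kernel):
  lvl0: tbl 0x38, slot 7 ⇒ 0x54007 (P1/RW1/US1/PS0)
  lvl1: tbl 0x54, slot 1 ⇒ 0x57007 (P1/RW1/US1/PS0)
  lvl2: tbl 0x57, slot 14 ⇒ 0x58005 (P1/RW0/US1/PS0)
  ⇒ fault: PROTECTION_VIOLATION  — 3 lookups

TLB: [["0x400017", "0x3E"], ["0x6C1602", "0x48"], ["0x5C2E00", "0x4A"]]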